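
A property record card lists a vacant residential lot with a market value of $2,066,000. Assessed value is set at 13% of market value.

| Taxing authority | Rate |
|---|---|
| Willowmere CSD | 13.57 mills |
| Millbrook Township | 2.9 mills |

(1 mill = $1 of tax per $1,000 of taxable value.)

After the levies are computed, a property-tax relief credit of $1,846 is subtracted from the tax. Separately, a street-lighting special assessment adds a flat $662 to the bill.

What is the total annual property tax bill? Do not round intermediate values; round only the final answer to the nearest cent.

$3,239.51

Assessed value = $2,066,000 × 0.13 = $268,580
Willowmere CSD: $268,580 × 0.01357 = $3,644.6306
Millbrook Township: $268,580 × 0.0029 = $778.882
Levies subtotal = $4,423.5126
After credit = $4,423.5126 − $1,846 = $2,577.5126
Total = $2,577.5126 + $662 = $3,239.5126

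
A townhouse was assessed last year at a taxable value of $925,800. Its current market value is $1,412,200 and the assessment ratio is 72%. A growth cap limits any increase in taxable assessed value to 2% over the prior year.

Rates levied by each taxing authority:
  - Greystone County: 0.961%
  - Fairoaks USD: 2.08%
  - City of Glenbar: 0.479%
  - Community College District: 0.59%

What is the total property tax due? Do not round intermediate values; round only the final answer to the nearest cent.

Uncapped assessed value = $1,412,200 × 0.72 = $1,016,784
Cap limit = $925,800 × 1.02 = $944,316
Taxable assessed value = min($1,016,784, $944,316) = $944,316 (cap binds)
Greystone County: $944,316 × 0.00961 = $9,074.87676
Fairoaks USD: $944,316 × 0.0208 = $19,641.7728
City of Glenbar: $944,316 × 0.00479 = $4,523.27364
Community College District: $944,316 × 0.0059 = $5,571.4644
Total = $38,811.3876

$38,811.39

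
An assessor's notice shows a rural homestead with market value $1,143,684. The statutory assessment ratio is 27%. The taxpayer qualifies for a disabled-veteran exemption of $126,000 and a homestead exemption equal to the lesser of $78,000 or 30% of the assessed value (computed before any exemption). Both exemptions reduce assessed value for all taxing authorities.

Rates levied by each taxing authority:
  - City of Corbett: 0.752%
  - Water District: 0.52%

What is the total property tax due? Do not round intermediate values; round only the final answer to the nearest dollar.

$1,333

Assessed value = $1,143,684 × 0.27 = $308,794.68
Homestead exemption = min($78,000, 30% × $308,794.68) = min($78,000, $92,638.404) = $78,000 (dollar cap binds)
Taxable value = $308,794.68 − $126,000 − $78,000 = $104,794.68
City of Corbett: $104,794.68 × 0.00752 = $788.0559936
Water District: $104,794.68 × 0.0052 = $544.932336
Total = $1,332.9883296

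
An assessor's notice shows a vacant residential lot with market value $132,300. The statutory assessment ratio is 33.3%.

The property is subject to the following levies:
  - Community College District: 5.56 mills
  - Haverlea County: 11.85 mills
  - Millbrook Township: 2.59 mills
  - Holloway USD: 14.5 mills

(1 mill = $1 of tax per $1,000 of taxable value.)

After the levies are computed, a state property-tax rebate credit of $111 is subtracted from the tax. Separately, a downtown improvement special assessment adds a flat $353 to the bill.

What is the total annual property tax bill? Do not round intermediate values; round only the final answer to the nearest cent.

Assessed value = $132,300 × 0.333 = $44,055.9
Community College District: $44,055.9 × 0.00556 = $244.950804
Haverlea County: $44,055.9 × 0.01185 = $522.062415
Millbrook Township: $44,055.9 × 0.00259 = $114.104781
Holloway USD: $44,055.9 × 0.0145 = $638.81055
Levies subtotal = $1,519.92855
After credit = $1,519.92855 − $111 = $1,408.92855
Total = $1,408.92855 + $353 = $1,761.92855

$1,761.93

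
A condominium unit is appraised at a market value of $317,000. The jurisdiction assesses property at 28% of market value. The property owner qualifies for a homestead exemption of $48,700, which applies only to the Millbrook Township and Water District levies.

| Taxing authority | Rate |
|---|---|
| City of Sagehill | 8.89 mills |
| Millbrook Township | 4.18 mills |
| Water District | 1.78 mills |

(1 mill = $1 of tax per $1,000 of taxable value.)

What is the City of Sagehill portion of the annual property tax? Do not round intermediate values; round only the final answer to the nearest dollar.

Assessed value = $317,000 × 0.28 = $88,760
City of Sagehill taxable value = $88,760 (exemption does not apply)
City of Sagehill levy = $88,760 × 0.00889 = $789.0764

$789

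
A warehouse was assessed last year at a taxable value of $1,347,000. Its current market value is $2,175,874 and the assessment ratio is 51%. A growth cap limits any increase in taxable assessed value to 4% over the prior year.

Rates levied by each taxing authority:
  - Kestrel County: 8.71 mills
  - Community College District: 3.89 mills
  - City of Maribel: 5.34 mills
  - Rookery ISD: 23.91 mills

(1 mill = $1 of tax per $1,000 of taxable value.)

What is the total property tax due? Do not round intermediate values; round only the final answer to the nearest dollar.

$46,441

Uncapped assessed value = $2,175,874 × 0.51 = $1,109,695.74
Cap limit = $1,347,000 × 1.04 = $1,400,880
Taxable assessed value = min($1,109,695.74, $1,400,880) = $1,109,695.74 (cap does not bind)
Kestrel County: $1,109,695.74 × 0.00871 = $9,665.4498954
Community College District: $1,109,695.74 × 0.00389 = $4,316.7164286
City of Maribel: $1,109,695.74 × 0.00534 = $5,925.7752516
Rookery ISD: $1,109,695.74 × 0.02391 = $26,532.8251434
Total = $46,440.766719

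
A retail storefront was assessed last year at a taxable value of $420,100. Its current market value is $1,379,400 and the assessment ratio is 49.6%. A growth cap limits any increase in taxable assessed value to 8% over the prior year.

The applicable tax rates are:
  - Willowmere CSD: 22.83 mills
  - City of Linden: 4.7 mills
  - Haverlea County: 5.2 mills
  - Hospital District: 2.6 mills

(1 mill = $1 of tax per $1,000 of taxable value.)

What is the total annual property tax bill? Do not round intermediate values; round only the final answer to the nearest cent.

Uncapped assessed value = $1,379,400 × 0.496 = $684,182.4
Cap limit = $420,100 × 1.08 = $453,708
Taxable assessed value = min($684,182.4, $453,708) = $453,708 (cap binds)
Willowmere CSD: $453,708 × 0.02283 = $10,358.15364
City of Linden: $453,708 × 0.0047 = $2,132.4276
Haverlea County: $453,708 × 0.0052 = $2,359.2816
Hospital District: $453,708 × 0.0026 = $1,179.6408
Total = $16,029.50364

$16,029.50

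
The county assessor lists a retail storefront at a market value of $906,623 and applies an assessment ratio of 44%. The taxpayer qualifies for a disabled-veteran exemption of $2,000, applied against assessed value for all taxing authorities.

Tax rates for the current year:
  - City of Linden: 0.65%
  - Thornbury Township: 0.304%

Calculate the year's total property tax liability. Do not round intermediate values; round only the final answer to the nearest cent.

Assessed value = $906,623 × 0.44 = $398,914.12
Taxable value = $398,914.12 − $2,000 = $396,914.12
City of Linden: $396,914.12 × 0.0065 = $2,579.94178
Thornbury Township: $396,914.12 × 0.00304 = $1,206.6189248
Total = $2,579.94178 + $1,206.6189248 = $3,786.5607048

$3,786.56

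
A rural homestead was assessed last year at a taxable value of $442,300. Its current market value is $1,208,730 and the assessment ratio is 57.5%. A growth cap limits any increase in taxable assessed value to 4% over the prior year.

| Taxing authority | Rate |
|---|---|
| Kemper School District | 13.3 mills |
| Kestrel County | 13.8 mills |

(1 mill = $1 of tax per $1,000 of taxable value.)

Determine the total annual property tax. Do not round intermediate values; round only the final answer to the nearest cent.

Uncapped assessed value = $1,208,730 × 0.575 = $695,019.75
Cap limit = $442,300 × 1.04 = $459,992
Taxable assessed value = min($695,019.75, $459,992) = $459,992 (cap binds)
Kemper School District: $459,992 × 0.0133 = $6,117.8936
Kestrel County: $459,992 × 0.0138 = $6,347.8896
Total = $12,465.7832

$12,465.78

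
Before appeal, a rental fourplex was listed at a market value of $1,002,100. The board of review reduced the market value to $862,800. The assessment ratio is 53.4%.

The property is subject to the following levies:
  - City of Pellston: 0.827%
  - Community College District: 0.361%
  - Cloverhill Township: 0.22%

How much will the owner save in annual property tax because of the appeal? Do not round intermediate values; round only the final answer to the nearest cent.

$1,047.36

Old assessed value = $1,002,100 × 0.534 = $535,121.4
New assessed value = $862,800 × 0.534 = $460,735.2
Combined rate = 0.00827 + 0.00361 + 0.0022 = 0.01408
Old tax = $535,121.4 × 0.01408 = $7,534.509312
New tax = $460,735.2 × 0.01408 = $6,487.151616
Reduction = $7,534.509312 − $6,487.151616 = $1,047.357696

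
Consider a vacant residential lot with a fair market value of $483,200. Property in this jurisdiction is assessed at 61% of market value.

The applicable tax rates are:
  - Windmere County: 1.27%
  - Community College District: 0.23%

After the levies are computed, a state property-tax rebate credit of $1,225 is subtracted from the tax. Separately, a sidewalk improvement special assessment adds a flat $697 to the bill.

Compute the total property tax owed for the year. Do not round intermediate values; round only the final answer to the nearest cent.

Assessed value = $483,200 × 0.61 = $294,752
Windmere County: $294,752 × 0.0127 = $3,743.3504
Community College District: $294,752 × 0.0023 = $677.9296
Levies subtotal = $4,421.28
After credit = $4,421.28 − $1,225 = $3,196.28
Total = $3,196.28 + $697 = $3,893.28

$3,893.28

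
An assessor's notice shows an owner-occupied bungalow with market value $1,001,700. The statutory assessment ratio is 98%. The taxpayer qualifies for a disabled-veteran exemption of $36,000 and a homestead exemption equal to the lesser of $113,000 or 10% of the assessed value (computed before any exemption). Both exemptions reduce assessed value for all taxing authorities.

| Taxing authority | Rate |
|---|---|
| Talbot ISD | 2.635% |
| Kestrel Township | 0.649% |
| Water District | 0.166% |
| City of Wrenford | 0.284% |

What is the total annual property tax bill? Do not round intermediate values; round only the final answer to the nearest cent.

$31,645.63

Assessed value = $1,001,700 × 0.98 = $981,666
Homestead exemption = min($113,000, 10% × $981,666) = min($113,000, $98,166.6) = $98,166.6 (percentage binds)
Taxable value = $981,666 − $36,000 − $98,166.6 = $847,499.4
Talbot ISD: $847,499.4 × 0.02635 = $22,331.60919
Kestrel Township: $847,499.4 × 0.00649 = $5,500.271106
Water District: $847,499.4 × 0.00166 = $1,406.849004
City of Wrenford: $847,499.4 × 0.00284 = $2,406.898296
Total = $31,645.627596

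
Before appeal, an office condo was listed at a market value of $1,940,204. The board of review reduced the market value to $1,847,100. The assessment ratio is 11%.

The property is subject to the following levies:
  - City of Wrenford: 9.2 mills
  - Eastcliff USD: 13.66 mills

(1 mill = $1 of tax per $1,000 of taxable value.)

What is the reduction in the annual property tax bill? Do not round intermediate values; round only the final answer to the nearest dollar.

Old assessed value = $1,940,204 × 0.11 = $213,422.44
New assessed value = $1,847,100 × 0.11 = $203,181
Combined rate = 0.0092 + 0.01366 = 0.02286
Old tax = $213,422.44 × 0.02286 = $4,878.8369784
New tax = $203,181 × 0.02286 = $4,644.71766
Reduction = $4,878.8369784 − $4,644.71766 = $234.1193184

$234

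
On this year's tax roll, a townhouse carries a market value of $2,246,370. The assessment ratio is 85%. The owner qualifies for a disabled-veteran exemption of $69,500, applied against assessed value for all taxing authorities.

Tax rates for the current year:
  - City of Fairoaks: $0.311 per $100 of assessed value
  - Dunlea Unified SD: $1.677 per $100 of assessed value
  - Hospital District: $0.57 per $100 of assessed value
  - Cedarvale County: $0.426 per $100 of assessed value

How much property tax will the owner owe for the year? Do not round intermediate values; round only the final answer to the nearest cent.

$54,903.05

Assessed value = $2,246,370 × 0.85 = $1,909,414.5
Taxable value = $1,909,414.5 − $69,500 = $1,839,914.5
City of Fairoaks: $1,839,914.5 × 0.00311 = $5,722.134095
Dunlea Unified SD: $1,839,914.5 × 0.01677 = $30,855.366165
Hospital District: $1,839,914.5 × 0.0057 = $10,487.51265
Cedarvale County: $1,839,914.5 × 0.00426 = $7,838.03577
Total = $5,722.134095 + $30,855.366165 + $10,487.51265 + $7,838.03577 = $54,903.04868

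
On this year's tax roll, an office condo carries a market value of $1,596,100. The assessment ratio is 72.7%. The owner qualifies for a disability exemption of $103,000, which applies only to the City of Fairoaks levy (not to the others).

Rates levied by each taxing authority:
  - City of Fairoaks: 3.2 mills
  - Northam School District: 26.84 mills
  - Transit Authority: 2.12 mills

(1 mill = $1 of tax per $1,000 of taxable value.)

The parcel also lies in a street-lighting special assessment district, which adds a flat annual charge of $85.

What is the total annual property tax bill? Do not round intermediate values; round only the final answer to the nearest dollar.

Assessed value = $1,596,100 × 0.727 = $1,160,364.7
City of Fairoaks: ($1,160,364.7 − $103,000) × 0.0032 = $1,057,364.7 × 0.0032 = $3,383.56704
Northam School District: $1,160,364.7 × 0.02684 = $31,144.188548
Transit Authority: $1,160,364.7 × 0.00212 = $2,459.973164
Levies subtotal = $36,987.728752
Total = $36,987.728752 + $85 = $37,072.728752

$37,073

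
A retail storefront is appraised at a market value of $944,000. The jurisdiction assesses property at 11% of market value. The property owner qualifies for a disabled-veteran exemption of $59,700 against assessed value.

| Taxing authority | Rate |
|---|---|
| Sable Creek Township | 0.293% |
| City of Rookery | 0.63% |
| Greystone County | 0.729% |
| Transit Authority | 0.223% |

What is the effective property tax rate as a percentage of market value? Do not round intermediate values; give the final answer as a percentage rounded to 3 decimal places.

Assessed value = $944,000 × 0.11 = $103,840
Taxable value = $103,840 − $59,700 = $44,140
Sable Creek Township: $44,140 × 0.00293 = $129.3302
City of Rookery: $44,140 × 0.0063 = $278.082
Greystone County: $44,140 × 0.00729 = $321.7806
Transit Authority: $44,140 × 0.00223 = $98.4322
Total tax = $827.625
Effective rate = $827.625 ÷ $944,000 = 0.088% of market value

0.088%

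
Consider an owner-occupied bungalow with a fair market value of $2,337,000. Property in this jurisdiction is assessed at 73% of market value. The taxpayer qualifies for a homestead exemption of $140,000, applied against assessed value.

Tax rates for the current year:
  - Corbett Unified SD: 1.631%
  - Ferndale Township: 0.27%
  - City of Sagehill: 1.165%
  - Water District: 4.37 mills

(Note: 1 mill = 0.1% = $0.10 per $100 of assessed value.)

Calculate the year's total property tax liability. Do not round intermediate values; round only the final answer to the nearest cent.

$54,857.33

Assessed value = $2,337,000 × 0.73 = $1,706,010
Taxable value = $1,706,010 − $140,000 = $1,566,010
Corbett Unified SD: $1,566,010 × 0.01631 = $25,541.6231
Ferndale Township: $1,566,010 × 0.0027 = $4,228.227
City of Sagehill: $1,566,010 × 0.01165 = $18,244.0165
Water District: $1,566,010 × 0.00437 = $6,843.4637
Total = $54,857.3303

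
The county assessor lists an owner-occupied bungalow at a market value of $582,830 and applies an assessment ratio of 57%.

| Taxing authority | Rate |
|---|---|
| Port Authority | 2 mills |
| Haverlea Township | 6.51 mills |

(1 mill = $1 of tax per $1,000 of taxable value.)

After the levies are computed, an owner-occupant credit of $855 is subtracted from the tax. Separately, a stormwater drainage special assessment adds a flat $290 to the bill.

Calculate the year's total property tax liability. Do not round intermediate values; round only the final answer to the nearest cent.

Assessed value = $582,830 × 0.57 = $332,213.1
Port Authority: $332,213.1 × 0.002 = $664.4262
Haverlea Township: $332,213.1 × 0.00651 = $2,162.707281
Levies subtotal = $2,827.133481
After credit = $2,827.133481 − $855 = $1,972.133481
Total = $1,972.133481 + $290 = $2,262.133481

$2,262.13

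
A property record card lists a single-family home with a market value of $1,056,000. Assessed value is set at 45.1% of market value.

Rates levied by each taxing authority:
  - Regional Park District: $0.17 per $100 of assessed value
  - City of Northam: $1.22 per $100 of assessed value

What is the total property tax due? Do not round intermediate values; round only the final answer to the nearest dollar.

Assessed value = $1,056,000 × 0.451 = $476,256
Regional Park District: $476,256 × 0.0017 = $809.6352
City of Northam: $476,256 × 0.0122 = $5,810.3232
Total = $809.6352 + $5,810.3232 = $6,619.9584

$6,620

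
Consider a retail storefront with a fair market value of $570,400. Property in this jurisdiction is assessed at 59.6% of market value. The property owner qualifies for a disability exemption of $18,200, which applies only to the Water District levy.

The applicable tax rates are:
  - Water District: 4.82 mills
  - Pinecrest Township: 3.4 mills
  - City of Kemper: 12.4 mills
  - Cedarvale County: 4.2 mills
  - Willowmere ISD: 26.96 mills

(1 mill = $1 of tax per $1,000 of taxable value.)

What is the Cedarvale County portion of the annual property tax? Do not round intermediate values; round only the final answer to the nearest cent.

$1,427.83

Assessed value = $570,400 × 0.596 = $339,958.4
Cedarvale County taxable value = $339,958.4 (exemption does not apply)
Cedarvale County levy = $339,958.4 × 0.0042 = $1,427.82528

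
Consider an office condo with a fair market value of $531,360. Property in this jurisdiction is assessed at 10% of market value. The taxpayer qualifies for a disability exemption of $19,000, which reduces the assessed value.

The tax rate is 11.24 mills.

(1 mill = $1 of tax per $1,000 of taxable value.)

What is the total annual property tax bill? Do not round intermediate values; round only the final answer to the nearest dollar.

$384

Assessed value = $531,360 × 0.1 = $53,136
Taxable value = $53,136 − $19,000 = $34,136
Tax = $34,136 × 0.01124 = $383.68864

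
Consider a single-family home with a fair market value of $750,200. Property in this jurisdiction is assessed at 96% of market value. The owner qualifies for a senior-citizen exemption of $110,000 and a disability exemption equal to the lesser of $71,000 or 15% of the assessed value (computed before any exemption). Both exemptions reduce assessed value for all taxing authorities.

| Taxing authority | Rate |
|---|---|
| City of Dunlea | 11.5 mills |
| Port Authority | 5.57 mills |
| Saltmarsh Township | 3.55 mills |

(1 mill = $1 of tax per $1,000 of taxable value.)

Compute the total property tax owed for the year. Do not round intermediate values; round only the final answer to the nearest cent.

Assessed value = $750,200 × 0.96 = $720,192
Disability exemption = min($71,000, 15% × $720,192) = min($71,000, $108,028.8) = $71,000 (dollar cap binds)
Taxable value = $720,192 − $110,000 − $71,000 = $539,192
City of Dunlea: $539,192 × 0.0115 = $6,200.708
Port Authority: $539,192 × 0.00557 = $3,003.29944
Saltmarsh Township: $539,192 × 0.00355 = $1,914.1316
Total = $11,118.13904

$11,118.14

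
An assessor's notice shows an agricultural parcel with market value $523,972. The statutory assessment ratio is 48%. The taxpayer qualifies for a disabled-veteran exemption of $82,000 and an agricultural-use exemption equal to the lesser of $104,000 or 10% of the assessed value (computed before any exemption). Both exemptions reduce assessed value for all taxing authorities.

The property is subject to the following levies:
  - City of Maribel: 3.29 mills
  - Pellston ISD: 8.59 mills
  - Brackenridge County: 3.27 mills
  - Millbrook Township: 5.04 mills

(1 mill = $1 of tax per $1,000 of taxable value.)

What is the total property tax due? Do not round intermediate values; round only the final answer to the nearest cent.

Assessed value = $523,972 × 0.48 = $251,506.56
Agricultural-use exemption = min($104,000, 10% × $251,506.56) = min($104,000, $25,150.656) = $25,150.656 (percentage binds)
Taxable value = $251,506.56 − $82,000 − $25,150.656 = $144,355.904
City of Maribel: $144,355.904 × 0.00329 = $474.93092416
Pellston ISD: $144,355.904 × 0.00859 = $1,240.01721536
Brackenridge County: $144,355.904 × 0.00327 = $472.04380608
Millbrook Township: $144,355.904 × 0.00504 = $727.55375616
Total = $2,914.54570176

$2,914.55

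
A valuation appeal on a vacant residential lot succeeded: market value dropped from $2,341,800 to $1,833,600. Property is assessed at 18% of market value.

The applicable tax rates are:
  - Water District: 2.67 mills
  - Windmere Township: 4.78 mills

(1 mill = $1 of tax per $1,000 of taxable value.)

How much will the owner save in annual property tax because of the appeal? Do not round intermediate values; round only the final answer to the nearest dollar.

$681

Old assessed value = $2,341,800 × 0.18 = $421,524
New assessed value = $1,833,600 × 0.18 = $330,048
Combined rate = 0.00267 + 0.00478 = 0.00745
Old tax = $421,524 × 0.00745 = $3,140.3538
New tax = $330,048 × 0.00745 = $2,458.8576
Reduction = $3,140.3538 − $2,458.8576 = $681.4962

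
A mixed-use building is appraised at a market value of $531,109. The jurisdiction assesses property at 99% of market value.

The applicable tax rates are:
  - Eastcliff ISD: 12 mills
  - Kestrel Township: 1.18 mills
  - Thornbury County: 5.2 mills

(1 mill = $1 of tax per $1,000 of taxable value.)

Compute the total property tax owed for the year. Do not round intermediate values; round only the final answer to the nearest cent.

Assessed value = $531,109 × 0.99 = $525,797.91
Eastcliff ISD: $525,797.91 × 0.012 = $6,309.57492
Kestrel Township: $525,797.91 × 0.00118 = $620.4415338
Thornbury County: $525,797.91 × 0.0052 = $2,734.149132
Total = $6,309.57492 + $620.4415338 + $2,734.149132 = $9,664.1655858

$9,664.17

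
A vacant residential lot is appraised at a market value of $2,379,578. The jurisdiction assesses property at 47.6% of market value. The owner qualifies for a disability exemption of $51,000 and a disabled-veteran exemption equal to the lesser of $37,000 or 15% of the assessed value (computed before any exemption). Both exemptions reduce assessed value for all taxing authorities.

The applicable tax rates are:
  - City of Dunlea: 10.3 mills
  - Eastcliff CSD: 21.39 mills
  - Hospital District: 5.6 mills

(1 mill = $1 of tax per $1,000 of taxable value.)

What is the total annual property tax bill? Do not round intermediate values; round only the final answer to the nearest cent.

Assessed value = $2,379,578 × 0.476 = $1,132,679.128
Disabled-veteran exemption = min($37,000, 15% × $1,132,679.128) = min($37,000, $169,901.8692) = $37,000 (dollar cap binds)
Taxable value = $1,132,679.128 − $51,000 − $37,000 = $1,044,679.128
City of Dunlea: $1,044,679.128 × 0.0103 = $10,760.1950184
Eastcliff CSD: $1,044,679.128 × 0.02139 = $22,345.68654792
Hospital District: $1,044,679.128 × 0.0056 = $5,850.2031168
Total = $38,956.08468312

$38,956.08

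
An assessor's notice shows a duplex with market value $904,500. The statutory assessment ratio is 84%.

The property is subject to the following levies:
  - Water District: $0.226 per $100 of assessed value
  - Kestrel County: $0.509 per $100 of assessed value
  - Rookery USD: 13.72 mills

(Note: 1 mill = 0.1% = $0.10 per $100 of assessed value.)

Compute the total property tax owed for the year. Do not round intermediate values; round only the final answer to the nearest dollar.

$16,009

Assessed value = $904,500 × 0.84 = $759,780
Water District: $759,780 × 0.00226 = $1,717.1028
Kestrel County: $759,780 × 0.00509 = $3,867.2802
Rookery USD: $759,780 × 0.01372 = $10,424.1816
Total = $16,008.5646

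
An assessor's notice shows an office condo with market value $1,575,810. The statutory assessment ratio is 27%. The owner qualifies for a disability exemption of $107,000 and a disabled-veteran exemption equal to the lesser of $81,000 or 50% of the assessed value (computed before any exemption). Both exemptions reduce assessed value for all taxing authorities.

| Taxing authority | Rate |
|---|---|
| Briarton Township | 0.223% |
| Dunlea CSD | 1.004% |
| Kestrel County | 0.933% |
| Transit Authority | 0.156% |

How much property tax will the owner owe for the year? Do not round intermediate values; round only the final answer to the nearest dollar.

$5,500

Assessed value = $1,575,810 × 0.27 = $425,468.7
Disabled-veteran exemption = min($81,000, 50% × $425,468.7) = min($81,000, $212,734.35) = $81,000 (dollar cap binds)
Taxable value = $425,468.7 − $107,000 − $81,000 = $237,468.7
Briarton Township: $237,468.7 × 0.00223 = $529.555201
Dunlea CSD: $237,468.7 × 0.01004 = $2,384.185748
Kestrel County: $237,468.7 × 0.00933 = $2,215.582971
Transit Authority: $237,468.7 × 0.00156 = $370.451172
Total = $5,499.775092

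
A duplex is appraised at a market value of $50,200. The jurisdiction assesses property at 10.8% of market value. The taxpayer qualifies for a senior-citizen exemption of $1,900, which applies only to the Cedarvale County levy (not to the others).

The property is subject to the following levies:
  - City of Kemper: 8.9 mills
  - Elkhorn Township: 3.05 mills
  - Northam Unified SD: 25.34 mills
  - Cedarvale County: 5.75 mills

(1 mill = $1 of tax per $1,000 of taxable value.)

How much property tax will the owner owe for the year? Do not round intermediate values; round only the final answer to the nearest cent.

Assessed value = $50,200 × 0.108 = $5,421.6
City of Kemper: $5,421.6 × 0.0089 = $48.25224
Elkhorn Township: $5,421.6 × 0.00305 = $16.53588
Northam Unified SD: $5,421.6 × 0.02534 = $137.383344
Cedarvale County: ($5,421.6 − $1,900) × 0.00575 = $3,521.6 × 0.00575 = $20.2492
Total = $222.420664

$222.42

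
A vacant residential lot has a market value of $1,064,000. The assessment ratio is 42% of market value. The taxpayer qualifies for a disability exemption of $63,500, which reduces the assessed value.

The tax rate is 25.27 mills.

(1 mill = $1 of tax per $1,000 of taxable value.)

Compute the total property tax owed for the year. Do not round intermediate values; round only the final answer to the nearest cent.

Assessed value = $1,064,000 × 0.42 = $446,880
Taxable value = $446,880 − $63,500 = $383,380
Tax = $383,380 × 0.02527 = $9,688.0126

$9,688.01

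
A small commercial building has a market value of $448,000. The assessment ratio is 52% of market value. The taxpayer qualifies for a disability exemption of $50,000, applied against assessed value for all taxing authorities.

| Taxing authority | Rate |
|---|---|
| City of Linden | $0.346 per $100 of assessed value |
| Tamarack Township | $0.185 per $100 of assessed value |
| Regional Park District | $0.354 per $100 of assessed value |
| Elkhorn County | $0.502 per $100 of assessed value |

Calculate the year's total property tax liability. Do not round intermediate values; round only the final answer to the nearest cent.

Assessed value = $448,000 × 0.52 = $232,960
Taxable value = $232,960 − $50,000 = $182,960
City of Linden: $182,960 × 0.00346 = $633.0416
Tamarack Township: $182,960 × 0.00185 = $338.476
Regional Park District: $182,960 × 0.00354 = $647.6784
Elkhorn County: $182,960 × 0.00502 = $918.4592
Total = $633.0416 + $338.476 + $647.6784 + $918.4592 = $2,537.6552

$2,537.66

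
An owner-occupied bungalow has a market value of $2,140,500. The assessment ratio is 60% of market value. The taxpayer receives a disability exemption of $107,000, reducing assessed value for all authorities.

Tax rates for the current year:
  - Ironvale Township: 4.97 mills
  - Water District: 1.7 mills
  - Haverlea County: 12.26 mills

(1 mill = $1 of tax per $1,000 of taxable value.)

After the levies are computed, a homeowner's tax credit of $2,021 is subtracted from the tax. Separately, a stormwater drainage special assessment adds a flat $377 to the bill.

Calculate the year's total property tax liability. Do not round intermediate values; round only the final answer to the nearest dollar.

Assessed value = $2,140,500 × 0.6 = $1,284,300
Taxable value = $1,284,300 − $107,000 = $1,177,300
Ironvale Township: $1,177,300 × 0.00497 = $5,851.181
Water District: $1,177,300 × 0.0017 = $2,001.41
Haverlea County: $1,177,300 × 0.01226 = $14,433.698
Levies subtotal = $22,286.289
After credit = $22,286.289 − $2,021 = $20,265.289
Total = $20,265.289 + $377 = $20,642.289

$20,642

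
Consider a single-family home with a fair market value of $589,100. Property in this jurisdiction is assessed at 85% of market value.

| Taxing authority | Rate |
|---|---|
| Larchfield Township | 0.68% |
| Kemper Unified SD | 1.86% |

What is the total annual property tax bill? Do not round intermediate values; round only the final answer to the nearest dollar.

Assessed value = $589,100 × 0.85 = $500,735
Larchfield Township: $500,735 × 0.0068 = $3,404.998
Kemper Unified SD: $500,735 × 0.0186 = $9,313.671
Total = $3,404.998 + $9,313.671 = $12,718.669

$12,719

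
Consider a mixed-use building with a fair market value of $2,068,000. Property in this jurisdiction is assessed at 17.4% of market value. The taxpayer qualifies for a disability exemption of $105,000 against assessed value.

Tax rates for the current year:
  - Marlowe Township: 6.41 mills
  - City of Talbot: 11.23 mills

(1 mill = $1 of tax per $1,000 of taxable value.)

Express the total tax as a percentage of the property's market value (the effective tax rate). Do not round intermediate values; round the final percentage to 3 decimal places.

0.217%

Assessed value = $2,068,000 × 0.174 = $359,832
Taxable value = $359,832 − $105,000 = $254,832
Marlowe Township: $254,832 × 0.00641 = $1,633.47312
City of Talbot: $254,832 × 0.01123 = $2,861.76336
Total tax = $4,495.23648
Effective rate = $4,495.23648 ÷ $2,068,000 = 0.217% of market value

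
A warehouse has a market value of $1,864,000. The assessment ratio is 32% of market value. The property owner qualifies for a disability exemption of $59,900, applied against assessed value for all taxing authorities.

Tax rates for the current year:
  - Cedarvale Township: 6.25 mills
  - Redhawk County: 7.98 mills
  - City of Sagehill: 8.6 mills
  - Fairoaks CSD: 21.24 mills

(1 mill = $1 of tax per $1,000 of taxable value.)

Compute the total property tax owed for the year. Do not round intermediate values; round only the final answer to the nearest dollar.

Assessed value = $1,864,000 × 0.32 = $596,480
Taxable value = $596,480 − $59,900 = $536,580
Cedarvale Township: $536,580 × 0.00625 = $3,353.625
Redhawk County: $536,580 × 0.00798 = $4,281.9084
City of Sagehill: $536,580 × 0.0086 = $4,614.588
Fairoaks CSD: $536,580 × 0.02124 = $11,396.9592
Total = $3,353.625 + $4,281.9084 + $4,614.588 + $11,396.9592 = $23,647.0806

$23,647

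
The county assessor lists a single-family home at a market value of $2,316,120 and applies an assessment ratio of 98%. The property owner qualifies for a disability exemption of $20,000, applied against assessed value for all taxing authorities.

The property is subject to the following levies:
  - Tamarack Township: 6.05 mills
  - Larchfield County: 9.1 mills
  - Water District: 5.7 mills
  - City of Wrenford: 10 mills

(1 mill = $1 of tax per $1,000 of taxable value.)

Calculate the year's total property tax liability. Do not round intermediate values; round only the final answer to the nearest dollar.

Assessed value = $2,316,120 × 0.98 = $2,269,797.6
Taxable value = $2,269,797.6 − $20,000 = $2,249,797.6
Tamarack Township: $2,249,797.6 × 0.00605 = $13,611.27548
Larchfield County: $2,249,797.6 × 0.0091 = $20,473.15816
Water District: $2,249,797.6 × 0.0057 = $12,823.84632
City of Wrenford: $2,249,797.6 × 0.01 = $22,497.976
Total = $13,611.27548 + $20,473.15816 + $12,823.84632 + $22,497.976 = $69,406.25596

$69,406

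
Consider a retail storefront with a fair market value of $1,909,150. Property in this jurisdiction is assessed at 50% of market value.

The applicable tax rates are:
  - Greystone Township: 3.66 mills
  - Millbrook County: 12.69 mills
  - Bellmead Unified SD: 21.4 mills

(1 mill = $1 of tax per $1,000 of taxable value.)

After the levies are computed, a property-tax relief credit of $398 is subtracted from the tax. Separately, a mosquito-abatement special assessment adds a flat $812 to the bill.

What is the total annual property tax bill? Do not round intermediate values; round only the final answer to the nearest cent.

$36,449.21

Assessed value = $1,909,150 × 0.5 = $954,575
Greystone Township: $954,575 × 0.00366 = $3,493.7445
Millbrook County: $954,575 × 0.01269 = $12,113.55675
Bellmead Unified SD: $954,575 × 0.0214 = $20,427.905
Levies subtotal = $36,035.20625
After credit = $36,035.20625 − $398 = $35,637.20625
Total = $35,637.20625 + $812 = $36,449.20625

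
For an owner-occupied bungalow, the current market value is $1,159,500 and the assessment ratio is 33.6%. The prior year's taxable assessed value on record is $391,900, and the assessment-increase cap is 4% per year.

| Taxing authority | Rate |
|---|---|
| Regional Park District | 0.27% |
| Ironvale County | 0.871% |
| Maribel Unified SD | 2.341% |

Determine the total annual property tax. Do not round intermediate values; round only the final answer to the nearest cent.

$13,565.59

Uncapped assessed value = $1,159,500 × 0.336 = $389,592
Cap limit = $391,900 × 1.04 = $407,576
Taxable assessed value = min($389,592, $407,576) = $389,592 (cap does not bind)
Regional Park District: $389,592 × 0.0027 = $1,051.8984
Ironvale County: $389,592 × 0.00871 = $3,393.34632
Maribel Unified SD: $389,592 × 0.02341 = $9,120.34872
Total = $13,565.59344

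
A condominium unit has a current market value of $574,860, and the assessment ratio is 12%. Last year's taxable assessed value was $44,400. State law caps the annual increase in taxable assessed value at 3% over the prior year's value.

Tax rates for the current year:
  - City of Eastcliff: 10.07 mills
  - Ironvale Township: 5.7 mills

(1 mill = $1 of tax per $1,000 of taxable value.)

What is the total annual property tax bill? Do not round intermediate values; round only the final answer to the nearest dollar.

Uncapped assessed value = $574,860 × 0.12 = $68,983.2
Cap limit = $44,400 × 1.03 = $45,732
Taxable assessed value = min($68,983.2, $45,732) = $45,732 (cap binds)
City of Eastcliff: $45,732 × 0.01007 = $460.52124
Ironvale Township: $45,732 × 0.0057 = $260.6724
Total = $721.19364

$721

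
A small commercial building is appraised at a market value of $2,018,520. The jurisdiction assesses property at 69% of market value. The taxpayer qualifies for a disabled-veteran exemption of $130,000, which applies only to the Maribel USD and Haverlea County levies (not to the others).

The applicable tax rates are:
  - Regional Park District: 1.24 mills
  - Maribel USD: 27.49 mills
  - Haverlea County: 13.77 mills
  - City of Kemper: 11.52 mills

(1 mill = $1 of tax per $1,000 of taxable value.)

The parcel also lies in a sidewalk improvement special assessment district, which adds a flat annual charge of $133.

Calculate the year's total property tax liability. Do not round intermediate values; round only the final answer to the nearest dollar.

$70,007

Assessed value = $2,018,520 × 0.69 = $1,392,778.8
Regional Park District: $1,392,778.8 × 0.00124 = $1,727.045712
Maribel USD: ($1,392,778.8 − $130,000) × 0.02749 = $1,262,778.8 × 0.02749 = $34,713.789212
Haverlea County: ($1,392,778.8 − $130,000) × 0.01377 = $1,262,778.8 × 0.01377 = $17,388.464076
City of Kemper: $1,392,778.8 × 0.01152 = $16,044.811776
Levies subtotal = $69,874.110776
Total = $69,874.110776 + $133 = $70,007.110776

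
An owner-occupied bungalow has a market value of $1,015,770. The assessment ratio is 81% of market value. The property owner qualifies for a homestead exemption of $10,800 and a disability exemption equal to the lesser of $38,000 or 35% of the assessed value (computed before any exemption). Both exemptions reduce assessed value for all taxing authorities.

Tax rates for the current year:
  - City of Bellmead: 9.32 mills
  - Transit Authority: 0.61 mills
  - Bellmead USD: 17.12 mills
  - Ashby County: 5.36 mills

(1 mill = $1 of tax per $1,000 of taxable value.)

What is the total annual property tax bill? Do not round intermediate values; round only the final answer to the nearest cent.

$25,084.49

Assessed value = $1,015,770 × 0.81 = $822,773.7
Disability exemption = min($38,000, 35% × $822,773.7) = min($38,000, $287,970.795) = $38,000 (dollar cap binds)
Taxable value = $822,773.7 − $10,800 − $38,000 = $773,973.7
City of Bellmead: $773,973.7 × 0.00932 = $7,213.434884
Transit Authority: $773,973.7 × 0.00061 = $472.123957
Bellmead USD: $773,973.7 × 0.01712 = $13,250.429744
Ashby County: $773,973.7 × 0.00536 = $4,148.499032
Total = $25,084.487617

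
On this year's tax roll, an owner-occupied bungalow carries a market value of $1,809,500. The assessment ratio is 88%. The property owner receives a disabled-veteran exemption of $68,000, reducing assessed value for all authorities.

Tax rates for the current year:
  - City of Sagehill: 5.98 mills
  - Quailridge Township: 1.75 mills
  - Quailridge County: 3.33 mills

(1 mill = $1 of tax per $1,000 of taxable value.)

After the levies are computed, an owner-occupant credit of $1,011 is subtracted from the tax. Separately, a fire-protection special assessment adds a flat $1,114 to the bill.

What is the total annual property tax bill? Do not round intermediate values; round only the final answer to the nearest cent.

$16,962.42

Assessed value = $1,809,500 × 0.88 = $1,592,360
Taxable value = $1,592,360 − $68,000 = $1,524,360
City of Sagehill: $1,524,360 × 0.00598 = $9,115.6728
Quailridge Township: $1,524,360 × 0.00175 = $2,667.63
Quailridge County: $1,524,360 × 0.00333 = $5,076.1188
Levies subtotal = $16,859.4216
After credit = $16,859.4216 − $1,011 = $15,848.4216
Total = $15,848.4216 + $1,114 = $16,962.4216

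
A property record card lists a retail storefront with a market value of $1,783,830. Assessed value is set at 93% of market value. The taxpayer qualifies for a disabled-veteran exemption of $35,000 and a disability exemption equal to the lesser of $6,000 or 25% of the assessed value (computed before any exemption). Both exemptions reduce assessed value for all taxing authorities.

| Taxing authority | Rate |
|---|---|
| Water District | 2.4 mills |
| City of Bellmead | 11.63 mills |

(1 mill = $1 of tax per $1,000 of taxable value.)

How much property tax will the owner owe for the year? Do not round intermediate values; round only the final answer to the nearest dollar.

$22,700

Assessed value = $1,783,830 × 0.93 = $1,658,961.9
Disability exemption = min($6,000, 25% × $1,658,961.9) = min($6,000, $414,740.475) = $6,000 (dollar cap binds)
Taxable value = $1,658,961.9 − $35,000 − $6,000 = $1,617,961.9
Water District: $1,617,961.9 × 0.0024 = $3,883.10856
City of Bellmead: $1,617,961.9 × 0.01163 = $18,816.896897
Total = $22,700.005457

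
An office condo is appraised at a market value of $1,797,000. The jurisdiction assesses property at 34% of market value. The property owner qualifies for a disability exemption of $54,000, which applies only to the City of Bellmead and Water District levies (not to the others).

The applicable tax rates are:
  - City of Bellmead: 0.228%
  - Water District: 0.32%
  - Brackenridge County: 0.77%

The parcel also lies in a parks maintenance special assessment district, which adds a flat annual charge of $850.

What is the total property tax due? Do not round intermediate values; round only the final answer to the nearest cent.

$8,606.80

Assessed value = $1,797,000 × 0.34 = $610,980
City of Bellmead: ($610,980 − $54,000) × 0.00228 = $556,980 × 0.00228 = $1,269.9144
Water District: ($610,980 − $54,000) × 0.0032 = $556,980 × 0.0032 = $1,782.336
Brackenridge County: $610,980 × 0.0077 = $4,704.546
Levies subtotal = $7,756.7964
Total = $7,756.7964 + $850 = $8,606.7964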